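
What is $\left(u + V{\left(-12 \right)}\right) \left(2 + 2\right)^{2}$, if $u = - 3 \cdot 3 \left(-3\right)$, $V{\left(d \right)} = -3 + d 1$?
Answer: $192$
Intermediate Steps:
$V{\left(d \right)} = -3 + d$
$u = 27$ ($u = \left(-1\right) 9 \left(-3\right) = \left(-9\right) \left(-3\right) = 27$)
$\left(u + V{\left(-12 \right)}\right) \left(2 + 2\right)^{2} = \left(27 - 15\right) \left(2 + 2\right)^{2} = \left(27 - 15\right) 4^{2} = 12 \cdot 16 = 192$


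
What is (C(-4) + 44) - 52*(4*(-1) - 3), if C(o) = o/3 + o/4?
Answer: 1217/3 ≈ 405.67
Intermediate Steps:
C(o) = 7*o/12 (C(o) = o*(⅓) + o*(¼) = o/3 + o/4 = 7*o/12)
(C(-4) + 44) - 52*(4*(-1) - 3) = ((7/12)*(-4) + 44) - 52*(4*(-1) - 3) = (-7/3 + 44) - 52*(-4 - 3) = 125/3 - 52*(-7) = 125/3 + 364 = 1217/3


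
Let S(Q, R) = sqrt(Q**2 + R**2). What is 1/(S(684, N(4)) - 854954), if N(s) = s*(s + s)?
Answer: -427477/365472936618 - sqrt(29305)/182736468309 ≈ -1.1706e-6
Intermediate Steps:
N(s) = 2*s**2 (N(s) = s*(2*s) = 2*s**2)
1/(S(684, N(4)) - 854954) = 1/(sqrt(684**2 + (2*4**2)**2) - 854954) = 1/(sqrt(467856 + (2*16)**2) - 854954) = 1/(sqrt(467856 + 32**2) - 854954) = 1/(sqrt(467856 + 1024) - 854954) = 1/(sqrt(468880) - 854954) = 1/(4*sqrt(29305) - 854954) = 1/(-854954 + 4*sqrt(29305))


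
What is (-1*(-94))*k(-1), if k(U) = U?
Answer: -94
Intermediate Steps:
(-1*(-94))*k(-1) = -1*(-94)*(-1) = 94*(-1) = -94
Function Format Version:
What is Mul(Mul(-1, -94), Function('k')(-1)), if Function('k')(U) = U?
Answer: -94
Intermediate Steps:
Mul(Mul(-1, -94), Function('k')(-1)) = Mul(Mul(-1, -94), -1) = Mul(94, -1) = -94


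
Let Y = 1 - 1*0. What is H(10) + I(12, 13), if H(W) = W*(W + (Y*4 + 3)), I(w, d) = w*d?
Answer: 326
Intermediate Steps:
I(w, d) = d*w
Y = 1 (Y = 1 + 0 = 1)
H(W) = W*(7 + W) (H(W) = W*(W + (1*4 + 3)) = W*(W + (4 + 3)) = W*(W + 7) = W*(7 + W))
H(10) + I(12, 13) = 10*(7 + 10) + 13*12 = 10*17 + 156 = 170 + 156 = 326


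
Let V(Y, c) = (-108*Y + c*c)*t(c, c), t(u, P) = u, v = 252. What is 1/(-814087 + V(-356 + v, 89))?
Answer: 1/890530 ≈ 1.1229e-6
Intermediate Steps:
V(Y, c) = c*(c² - 108*Y) (V(Y, c) = (-108*Y + c*c)*c = (-108*Y + c²)*c = (c² - 108*Y)*c = c*(c² - 108*Y))
1/(-814087 + V(-356 + v, 89)) = 1/(-814087 + 89*(89² - 108*(-356 + 252))) = 1/(-814087 + 89*(7921 - 108*(-104))) = 1/(-814087 + 89*(7921 + 11232)) = 1/(-814087 + 89*19153) = 1/(-814087 + 1704617) = 1/890530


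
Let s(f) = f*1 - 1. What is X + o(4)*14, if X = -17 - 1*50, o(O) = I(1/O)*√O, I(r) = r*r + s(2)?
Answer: -149/4 ≈ -37.250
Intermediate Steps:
s(f) = -1 + f (s(f) = f - 1 = -1 + f)
I(r) = 1 + r² (I(r) = r*r + (-1 + 2) = r² + 1 = 1 + r²)
o(O) = √O*(1 + O⁻²) (o(O) = (1 + (1/O)²)*√O = (1 + O⁻²)*√O = √O*(1 + O⁻²))
X = -67 (X = -17 - 50 = -67)
X + o(4)*14 = -67 + ((1 + 4²)/4^(3/2))*14 = -67 + ((1 + 16)/8)*14 = -67 + ((⅛)*17)*14 = -67 + (17/8)*14 = -67 + 119/4 = -149/4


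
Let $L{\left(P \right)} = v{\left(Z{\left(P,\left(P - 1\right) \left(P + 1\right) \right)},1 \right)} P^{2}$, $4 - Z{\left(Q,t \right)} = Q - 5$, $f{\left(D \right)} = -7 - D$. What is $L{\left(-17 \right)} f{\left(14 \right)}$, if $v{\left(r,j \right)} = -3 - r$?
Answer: $176001$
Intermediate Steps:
$Z{\left(Q,t \right)} = 9 - Q$ ($Z{\left(Q,t \right)} = 4 - \left(Q - 5\right) = 4 - \left(-5 + Q\right) = 9 - Q$)
$L{\left(P \right)} = P^{2} \left(-12 + P\right)$ ($L{\left(P \right)} = \left(-3 - \left(9 - P\right)\right) P^{2} = \left(-3 + \left(-9 + P\right)\right) P^{2} = \left(-12 + P\right) P^{2} = P^{2} \left(-12 + P\right)$)
$L{\left(-17 \right)} f{\left(14 \right)} = \left(-17\right)^{2} \left(-12 - 17\right) \left(-7 - 14\right) = 289 \left(-29\right) \left(-7 - 14\right) = \left(-8381\right) \left(-21\right) = 176001$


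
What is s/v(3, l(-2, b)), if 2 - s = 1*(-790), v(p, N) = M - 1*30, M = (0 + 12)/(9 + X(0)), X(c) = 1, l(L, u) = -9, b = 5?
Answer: -55/2 ≈ -27.500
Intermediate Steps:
M = 6/5 (M = (0 + 12)/(9 + 1) = 12/10 = 12*(1/10) = 6/5 ≈ 1.2000)
v(p, N) = -144/5 (v(p, N) = 6/5 - 1*30 = 6/5 - 30 = -144/5)
s = 792 (s = 2 - (-790) = 2 - 1*(-790) = 2 + 790 = 792)
s/v(3, l(-2, b)) = 792/(-144/5) = 792*(-5/144) = -55/2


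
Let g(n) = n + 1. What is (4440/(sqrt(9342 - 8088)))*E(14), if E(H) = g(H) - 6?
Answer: 6660*sqrt(1254)/209 ≈ 1128.4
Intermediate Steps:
g(n) = 1 + n
E(H) = -5 + H (E(H) = (1 + H) - 6 = -5 + H)
(4440/(sqrt(9342 - 8088)))*E(14) = (4440/(sqrt(9342 - 8088)))*(-5 + 14) = (4440/(sqrt(1254)))*9 = (4440*(sqrt(1254)/1254))*9 = (740*sqrt(1254)/209)*9 = 6660*sqrt(1254)/209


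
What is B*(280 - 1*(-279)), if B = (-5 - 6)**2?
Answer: 67639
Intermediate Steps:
B = 121 (B = (-11)**2 = 121)
B*(280 - 1*(-279)) = 121*(280 - 1*(-279)) = 121*(280 + 279) = 121*559 = 67639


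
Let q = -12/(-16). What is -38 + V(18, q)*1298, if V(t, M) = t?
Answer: 23326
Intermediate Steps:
q = ¾ (q = -12*(-1/16) = ¾ ≈ 0.75000)
-38 + V(18, q)*1298 = -38 + 18*1298 = -38 + 23364 = 23326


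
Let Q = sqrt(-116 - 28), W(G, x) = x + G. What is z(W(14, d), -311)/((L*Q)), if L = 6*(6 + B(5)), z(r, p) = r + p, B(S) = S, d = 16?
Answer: 281*I/792 ≈ 0.3548*I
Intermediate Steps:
W(G, x) = G + x
Q = 12*I (Q = sqrt(-144) = 12*I ≈ 12.0*I)
z(r, p) = p + r
L = 66 (L = 6*(6 + 5) = 6*11 = 66)
z(W(14, d), -311)/((L*Q)) = (-311 + (14 + 16))/((66*(12*I))) = (-311 + 30)/((792*I)) = -(-281)*I/792 = 281*I/792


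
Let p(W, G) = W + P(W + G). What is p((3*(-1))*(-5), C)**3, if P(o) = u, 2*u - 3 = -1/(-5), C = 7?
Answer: 571787/125 ≈ 4574.3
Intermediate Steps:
u = 8/5 (u = 3/2 + (-1/(-5))/2 = 3/2 + (-1*(-1/5))/2 = 3/2 + (1/2)*(1/5) = 3/2 + 1/10 = 8/5 ≈ 1.6000)
P(o) = 8/5
p(W, G) = 8/5 + W (p(W, G) = W + 8/5 = 8/5 + W)
p((3*(-1))*(-5), C)**3 = (8/5 + (3*(-1))*(-5))**3 = (8/5 - 3*(-5))**3 = (8/5 + 15)**3 = (83/5)**3 = 571787/125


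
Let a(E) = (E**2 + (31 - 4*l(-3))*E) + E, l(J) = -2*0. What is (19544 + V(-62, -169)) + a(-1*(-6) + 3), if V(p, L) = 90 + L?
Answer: 19834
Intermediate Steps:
l(J) = 0
a(E) = E**2 + 32*E (a(E) = (E**2 + (31 - 4*0)*E) + E = (E**2 + (31 + 0)*E) + E = (E**2 + 31*E) + E = E**2 + 32*E)
(19544 + V(-62, -169)) + a(-1*(-6) + 3) = (19544 + (90 - 169)) + (-1*(-6) + 3)*(32 + (-1*(-6) + 3)) = (19544 - 79) + (6 + 3)*(32 + (6 + 3)) = 19465 + 9*(32 + 9) = 19465 + 9*41 = 19465 + 369 = 19834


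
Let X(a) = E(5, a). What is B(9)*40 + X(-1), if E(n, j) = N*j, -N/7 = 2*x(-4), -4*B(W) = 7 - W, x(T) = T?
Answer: -36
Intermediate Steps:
B(W) = -7/4 + W/4 (B(W) = -(7 - W)/4 = -7/4 + W/4)
N = 56 (N = -14*(-4) = -7*(-8) = 56)
E(n, j) = 56*j
X(a) = 56*a
B(9)*40 + X(-1) = (-7/4 + (¼)*9)*40 + 56*(-1) = (-7/4 + 9/4)*40 - 56 = (½)*40 - 56 = 20 - 56 = -36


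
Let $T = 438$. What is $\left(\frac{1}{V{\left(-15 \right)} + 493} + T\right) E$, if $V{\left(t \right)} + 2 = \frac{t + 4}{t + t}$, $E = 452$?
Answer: $\frac{2918377776}{14741} \approx 1.9798 \cdot 10^{5}$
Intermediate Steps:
$V{\left(t \right)} = -2 + \frac{4 + t}{2 t}$ ($V{\left(t \right)} = -2 + \frac{t + 4}{t + t} = -2 + \frac{4 + t}{2 t}$)
$\left(\frac{1}{V{\left(-15 \right)} + 493} + T\right) E = \left(\frac{1}{\left(- \frac{3}{2} + \frac{2}{-15}\right) + 493} + 438\right) 452 = \left(\frac{1}{\left(- \frac{3}{2} + 2 \left(- \frac{1}{15}\right)\right) + 493} + 438\right) 452 = \left(\frac{1}{\left(- \frac{3}{2} - \frac{2}{15}\right) + 493} + 438\right) 452 = \left(\frac{1}{- \frac{49}{30} + 493} + 438\right) 452 = \left(\frac{1}{\frac{14741}{30}} + 438\right) 452 = \left(\frac{30}{14741} + 438\right) 452 = \frac{6456588}{14741} \cdot 452 = \frac{2918377776}{14741}$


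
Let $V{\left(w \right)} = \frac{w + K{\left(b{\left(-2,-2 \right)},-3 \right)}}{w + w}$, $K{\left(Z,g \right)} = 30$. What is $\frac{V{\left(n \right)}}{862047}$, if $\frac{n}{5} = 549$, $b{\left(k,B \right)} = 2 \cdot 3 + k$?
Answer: $\frac{185}{315509202} \approx 5.8635 \cdot 10^{-7}$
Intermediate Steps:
$b{\left(k,B \right)} = 6 + k$
$n = 2745$ ($n = 5 \cdot 549 = 2745$)
$V{\left(w \right)} = \frac{30 + w}{2 w}$ ($V{\left(w \right)} = \frac{w + 30}{w + w} = \frac{30 + w}{2 w}$)
$\frac{V{\left(n \right)}}{862047} = \frac{\frac{1}{2} \cdot \frac{1}{2745} \left(30 + 2745\right)}{862047} = \frac{1}{2} \cdot \frac{1}{2745} \cdot 2775 \cdot \frac{1}{862047} = \frac{185}{366} \cdot \frac{1}{862047} = \frac{185}{315509202}$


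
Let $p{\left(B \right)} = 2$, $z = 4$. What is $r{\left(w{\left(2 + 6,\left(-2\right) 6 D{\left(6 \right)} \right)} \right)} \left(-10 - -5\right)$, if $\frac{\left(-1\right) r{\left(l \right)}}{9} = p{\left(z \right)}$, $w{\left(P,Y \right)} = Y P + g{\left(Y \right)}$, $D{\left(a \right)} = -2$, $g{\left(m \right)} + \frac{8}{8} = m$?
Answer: $90$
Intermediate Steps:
$g{\left(m \right)} = -1 + m$
$w{\left(P,Y \right)} = -1 + Y + P Y$ ($w{\left(P,Y \right)} = Y P + \left(-1 + Y\right) = P Y + \left(-1 + Y\right) = -1 + Y + P Y$)
$r{\left(l \right)} = -18$ ($r{\left(l \right)} = \left(-9\right) 2 = -18$)
$r{\left(w{\left(2 + 6,\left(-2\right) 6 D{\left(6 \right)} \right)} \right)} \left(-10 - -5\right) = - 18 \left(-10 - -5\right) = - 18 \left(-10 + 5\right) = \left(-18\right) \left(-5\right) = 90$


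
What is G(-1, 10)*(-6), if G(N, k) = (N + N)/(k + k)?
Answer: ⅗ ≈ 0.60000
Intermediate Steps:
G(N, k) = N/k (G(N, k) = (2*N)/((2*k)) = (2*N)*(1/(2*k)) = N/k)
G(-1, 10)*(-6) = -1/10*(-6) = -1*⅒*(-6) = -⅒*(-6) = ⅗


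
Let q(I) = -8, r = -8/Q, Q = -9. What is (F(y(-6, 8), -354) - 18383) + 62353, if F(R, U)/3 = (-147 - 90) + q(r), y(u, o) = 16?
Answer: 43235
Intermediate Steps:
r = 8/9 (r = -8/(-9) = -8*(-⅑) = 8/9 ≈ 0.88889)
F(R, U) = -735 (F(R, U) = 3*((-147 - 90) - 8) = 3*(-237 - 8) = 3*(-245) = -735)
(F(y(-6, 8), -354) - 18383) + 62353 = (-735 - 18383) + 62353 = -19118 + 62353 = 43235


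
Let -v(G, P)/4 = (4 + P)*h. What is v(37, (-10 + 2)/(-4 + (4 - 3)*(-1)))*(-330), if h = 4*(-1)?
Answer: -29568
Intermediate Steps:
h = -4
v(G, P) = 64 + 16*P (v(G, P) = -4*(4 + P)*(-4) = -4*(-16 - 4*P) = 64 + 16*P)
v(37, (-10 + 2)/(-4 + (4 - 3)*(-1)))*(-330) = (64 + 16*((-10 + 2)/(-4 + (4 - 3)*(-1))))*(-330) = (64 + 16*(-8/(-4 + 1*(-1))))*(-330) = (64 + 16*(-8/(-4 - 1)))*(-330) = (64 + 16*(-8/(-5)))*(-330) = (64 + 16*(-8*(-1/5)))*(-330) = (64 + 16*(8/5))*(-330) = (64 + 128/5)*(-330) = (448/5)*(-330) = -29568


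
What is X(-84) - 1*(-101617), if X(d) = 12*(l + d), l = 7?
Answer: 100693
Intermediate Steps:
X(d) = 84 + 12*d (X(d) = 12*(7 + d) = 84 + 12*d)
X(-84) - 1*(-101617) = (84 + 12*(-84)) - 1*(-101617) = (84 - 1008) + 101617 = -924 + 101617 = 100693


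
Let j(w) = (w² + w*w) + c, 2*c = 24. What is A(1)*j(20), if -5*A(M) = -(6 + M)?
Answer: 5684/5 ≈ 1136.8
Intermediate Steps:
c = 12 (c = (½)*24 = 12)
A(M) = 6/5 + M/5 (A(M) = -(-1)*(6 + M)/5 = -(-6 - M)/5 = 6/5 + M/5)
j(w) = 12 + 2*w² (j(w) = (w² + w*w) + 12 = (w² + w²) + 12 = 2*w² + 12 = 12 + 2*w²)
A(1)*j(20) = (6/5 + (⅕)*1)*(12 + 2*20²) = (6/5 + ⅕)*(12 + 2*400) = 7*(12 + 800)/5 = (7/5)*812 = 5684/5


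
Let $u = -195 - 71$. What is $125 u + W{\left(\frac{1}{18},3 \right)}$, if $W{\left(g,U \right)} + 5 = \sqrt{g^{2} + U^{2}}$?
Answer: $-33255 + \frac{\sqrt{2917}}{18} \approx -33252.0$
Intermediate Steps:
$u = -266$
$W{\left(g,U \right)} = -5 + \sqrt{U^{2} + g^{2}}$ ($W{\left(g,U \right)} = -5 + \sqrt{g^{2} + U^{2}} = -5 + \sqrt{U^{2} + g^{2}}$)
$125 u + W{\left(\frac{1}{18},3 \right)} = 125 \left(-266\right) - \left(5 - \sqrt{3^{2} + \left(\frac{1}{18}\right)^{2}}\right) = -33250 - \left(5 - \sqrt{9 + \left(\frac{1}{18}\right)^{2}}\right) = -33250 - \left(5 - \sqrt{9 + \frac{1}{324}}\right) = -33250 - \left(5 - \sqrt{\frac{2917}{324}}\right) = -33250 - \left(5 - \frac{\sqrt{2917}}{18}\right) = -33255 + \frac{\sqrt{2917}}{18}$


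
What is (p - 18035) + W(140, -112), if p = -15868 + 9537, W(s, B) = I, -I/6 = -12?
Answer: -24294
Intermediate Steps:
I = 72 (I = -6*(-12) = 72)
W(s, B) = 72
p = -6331
(p - 18035) + W(140, -112) = (-6331 - 18035) + 72 = -24366 + 72 = -24294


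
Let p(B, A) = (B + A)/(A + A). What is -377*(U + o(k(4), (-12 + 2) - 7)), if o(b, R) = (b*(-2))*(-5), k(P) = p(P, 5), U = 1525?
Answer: -578318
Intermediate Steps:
p(B, A) = (A + B)/(2*A) (p(B, A) = (A + B)/((2*A)) = (A + B)*(1/(2*A)) = (A + B)/(2*A))
k(P) = ½ + P/10 (k(P) = (½)*(5 + P)/5 = (½)*(⅕)*(5 + P) = ½ + P/10)
o(b, R) = 10*b (o(b, R) = -2*b*(-5) = 10*b)
-377*(U + o(k(4), (-12 + 2) - 7)) = -377*(1525 + 10*(½ + (⅒)*4)) = -377*(1525 + 10*(½ + ⅖)) = -377*(1525 + 10*(9/10)) = -377*(1525 + 9) = -377*1534 = -578318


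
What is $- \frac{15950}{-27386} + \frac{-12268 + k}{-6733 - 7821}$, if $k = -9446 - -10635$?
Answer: $\frac{267772897}{199287922} \approx 1.3436$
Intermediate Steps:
$k = 1189$ ($k = -9446 + 10635 = 1189$)
$- \frac{15950}{-27386} + \frac{-12268 + k}{-6733 - 7821} = - \frac{15950}{-27386} + \frac{-12268 + 1189}{-6733 - 7821} = \left(-15950\right) \left(- \frac{1}{27386}\right) - \frac{11079}{-14554} = \frac{7975}{13693} - - \frac{11079}{14554} = \frac{7975}{13693} + \frac{11079}{14554} = \frac{267772897}{199287922}$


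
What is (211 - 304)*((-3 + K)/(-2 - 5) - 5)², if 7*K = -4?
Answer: -4501200/2401 ≈ -1874.7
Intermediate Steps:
K = -4/7 (K = (⅐)*(-4) = -4/7 ≈ -0.57143)
(211 - 304)*((-3 + K)/(-2 - 5) - 5)² = (211 - 304)*((-3 - 4/7)/(-2 - 5) - 5)² = -93*(-25/7/(-7) - 5)² = -93*(-25/7*(-⅐) - 5)² = -93*(25/49 - 5)² = -93*(-220/49)² = -93*48400/2401 = -4501200/2401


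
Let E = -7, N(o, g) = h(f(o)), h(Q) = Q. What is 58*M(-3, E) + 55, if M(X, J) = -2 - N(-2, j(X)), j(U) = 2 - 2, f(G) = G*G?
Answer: -293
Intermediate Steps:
f(G) = G**2
j(U) = 0
N(o, g) = o**2
M(X, J) = -6 (M(X, J) = -2 - 1*(-2)**2 = -2 - 1*4 = -2 - 4 = -6)
58*M(-3, E) + 55 = 58*(-6) + 55 = -348 + 55 = -293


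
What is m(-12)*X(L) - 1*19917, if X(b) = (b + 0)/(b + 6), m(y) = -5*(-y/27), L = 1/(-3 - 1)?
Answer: -4122799/207 ≈ -19917.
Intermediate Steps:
L = -¼ (L = 1/(-4) = -¼ ≈ -0.25000)
m(y) = 5*y/27 (m(y) = -(-5)*y/27 = 5*y/27)
X(b) = b/(6 + b)
m(-12)*X(L) - 1*19917 = ((5/27)*(-12))*(-1/(4*(6 - ¼))) - 1*19917 = -(-5)/(9*23/4) - 19917 = -(-5)*4/(9*23) - 19917 = -20/9*(-1/23) - 19917 = 20/207 - 19917 = -4122799/207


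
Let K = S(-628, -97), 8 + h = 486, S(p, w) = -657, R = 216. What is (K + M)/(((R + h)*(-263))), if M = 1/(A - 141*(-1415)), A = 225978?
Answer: 139774450/38830916673 ≈ 0.0035996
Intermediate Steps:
h = 478 (h = -8 + 486 = 478)
M = 1/425493 (M = 1/(225978 - 141*(-1415)) = 1/(225978 + 199515) = 1/425493 ≈ 2.3502e-6)
K = -657
(K + M)/(((R + h)*(-263))) = (-657 + 1/425493)/(((216 + 478)*(-263))) = -279548900/(425493*(694*(-263))) = -279548900/425493/(-182522) = -279548900/425493*(-1/182522) = 139774450/38830916673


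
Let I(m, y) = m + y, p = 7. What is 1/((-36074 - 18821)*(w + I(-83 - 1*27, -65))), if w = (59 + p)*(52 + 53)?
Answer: -1/370815725 ≈ -2.6968e-9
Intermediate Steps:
w = 6930 (w = (59 + 7)*(52 + 53) = 66*105 = 6930)
1/((-36074 - 18821)*(w + I(-83 - 1*27, -65))) = 1/((-36074 - 18821)*(6930 + ((-83 - 1*27) - 65))) = 1/(-54895*(6930 + ((-83 - 27) - 65))) = 1/(-54895*(6930 + (-110 - 65))) = 1/(-54895*(6930 - 175)) = 1/(-54895*6755) = 1/(-370815725) = -1/370815725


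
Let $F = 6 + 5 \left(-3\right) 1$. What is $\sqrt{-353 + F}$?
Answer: $i \sqrt{362} \approx 19.026 i$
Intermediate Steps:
$F = -9$ ($F = 6 - 15 = -9$)
$\sqrt{-353 + F} = \sqrt{-353 - 9} = \sqrt{-362} = i \sqrt{362}$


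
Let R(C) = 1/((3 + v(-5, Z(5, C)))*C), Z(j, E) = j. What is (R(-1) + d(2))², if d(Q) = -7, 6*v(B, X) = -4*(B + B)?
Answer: 42436/841 ≈ 50.459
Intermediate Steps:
v(B, X) = -4*B/3 (v(B, X) = (-4*(B + B))/6 = (-8*B)/6 = -4*B/3)
R(C) = 3/(29*C) (R(C) = 1/((3 - 4/3*(-5))*C) = 1/((3 + 20/3)*C) = 1/((29/3)*C) = 3/(29*C))
(R(-1) + d(2))² = ((3/29)/(-1) - 7)² = ((3/29)*(-1) - 7)² = (-3/29 - 7)² = (-206/29)² = 42436/841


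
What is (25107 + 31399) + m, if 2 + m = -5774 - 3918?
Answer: 46812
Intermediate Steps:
m = -9694 (m = -2 + (-5774 - 3918) = -2 - 9692 = -9694)
(25107 + 31399) + m = (25107 + 31399) - 9694 = 56506 - 9694 = 46812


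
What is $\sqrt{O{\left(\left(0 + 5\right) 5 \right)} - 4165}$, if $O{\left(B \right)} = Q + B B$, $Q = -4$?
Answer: $2 i \sqrt{886} \approx 59.531 i$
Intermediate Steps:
$O{\left(B \right)} = -4 + B^{2}$ ($O{\left(B \right)} = -4 + B B = -4 + B^{2}$)
$\sqrt{O{\left(\left(0 + 5\right) 5 \right)} - 4165} = \sqrt{\left(-4 + \left(\left(0 + 5\right) 5\right)^{2}\right) - 4165} = \sqrt{\left(-4 + \left(5 \cdot 5\right)^{2}\right) - 4165} = \sqrt{\left(-4 + 25^{2}\right) - 4165} = \sqrt{\left(-4 + 625\right) - 4165} = \sqrt{621 - 4165} = \sqrt{-3544} = 2 i \sqrt{886}$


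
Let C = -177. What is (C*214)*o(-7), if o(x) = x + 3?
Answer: 151512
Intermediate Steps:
o(x) = 3 + x
(C*214)*o(-7) = (-177*214)*(3 - 7) = -37878*(-4) = 151512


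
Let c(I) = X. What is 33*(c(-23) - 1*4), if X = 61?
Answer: 1881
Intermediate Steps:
c(I) = 61
33*(c(-23) - 1*4) = 33*(61 - 1*4) = 33*(61 - 4) = 33*57 = 1881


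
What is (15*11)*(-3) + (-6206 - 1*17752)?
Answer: -24453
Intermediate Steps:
(15*11)*(-3) + (-6206 - 1*17752) = 165*(-3) + (-6206 - 17752) = -495 - 23958 = -24453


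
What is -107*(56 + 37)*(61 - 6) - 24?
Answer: -547329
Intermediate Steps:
-107*(56 + 37)*(61 - 6) - 24 = -9951*55 - 24 = -107*5115 - 24 = -547305 - 24 = -547329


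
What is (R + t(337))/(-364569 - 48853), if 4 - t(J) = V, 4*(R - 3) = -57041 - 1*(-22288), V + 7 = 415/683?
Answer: 23699711/1129468904 ≈ 0.020983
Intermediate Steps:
V = -4366/683 (V = -7 + 415/683 = -4366/683 ≈ -6.3924)
R = -34741/4 (R = 3 + (-57041 - 1*(-22288))/4 = 3 + (-57041 + 22288)/4 = 3 + (¼)*(-34753) = 3 - 34753/4 = -34741/4 ≈ -8685.3)
t(J) = 7098/683 (t(J) = 4 - 1*(-4366/683) = 4 + 4366/683 = 7098/683)
(R + t(337))/(-364569 - 48853) = (-34741/4 + 7098/683)/(-364569 - 48853) = -23699711/2732/(-413422) = -23699711/2732*(-1/413422) = 23699711/1129468904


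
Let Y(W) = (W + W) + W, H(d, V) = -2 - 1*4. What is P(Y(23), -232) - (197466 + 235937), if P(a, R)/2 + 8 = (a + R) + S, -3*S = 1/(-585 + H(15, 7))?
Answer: -769029883/1773 ≈ -4.3375e+5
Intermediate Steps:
H(d, V) = -6 (H(d, V) = -2 - 4 = -6)
S = 1/1773 (S = -1/(3*(-585 - 6)) = -1/3/(-591) = -1/3*(-1/591) = 1/1773 ≈ 0.00056402)
Y(W) = 3*W (Y(W) = 2*W + W = 3*W)
P(a, R) = -28366/1773 + 2*R + 2*a (P(a, R) = -16 + 2*((a + R) + 1/1773) = -16 + 2*((R + a) + 1/1773) = -16 + 2*(1/1773 + R + a) = -16 + (2/1773 + 2*R + 2*a) = -28366/1773 + 2*R + 2*a)
P(Y(23), -232) - (197466 + 235937) = (-28366/1773 + 2*(-232) + 2*(3*23)) - (197466 + 235937) = (-28366/1773 - 464 + 2*69) - 1*433403 = (-28366/1773 - 464 + 138) - 433403 = -606364/1773 - 433403 = -769029883/1773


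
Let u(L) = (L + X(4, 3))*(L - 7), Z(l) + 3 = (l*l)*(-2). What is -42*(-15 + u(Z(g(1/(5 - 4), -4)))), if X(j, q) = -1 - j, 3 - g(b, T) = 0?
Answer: -29946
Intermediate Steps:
g(b, T) = 3 (g(b, T) = 3 - 1*0 = 3 + 0 = 3)
Z(l) = -3 - 2*l**2 (Z(l) = -3 + (l*l)*(-2) = -3 + l**2*(-2) = -3 - 2*l**2)
u(L) = (-7 + L)*(-5 + L) (u(L) = (L + (-1 - 1*4))*(L - 7) = (L + (-1 - 4))*(-7 + L) = (L - 5)*(-7 + L) = (-5 + L)*(-7 + L) = (-7 + L)*(-5 + L))
-42*(-15 + u(Z(g(1/(5 - 4), -4)))) = -42*(-15 + (35 + (-3 - 2*3**2)**2 - 12*(-3 - 2*3**2))) = -42*(-15 + (35 + (-3 - 2*9)**2 - 12*(-3 - 2*9))) = -42*(-15 + (35 + (-3 - 18)**2 - 12*(-3 - 18))) = -42*(-15 + (35 + (-21)**2 - 12*(-21))) = -42*(-15 + (35 + 441 + 252)) = -42*(-15 + 728) = -42*713 = -29946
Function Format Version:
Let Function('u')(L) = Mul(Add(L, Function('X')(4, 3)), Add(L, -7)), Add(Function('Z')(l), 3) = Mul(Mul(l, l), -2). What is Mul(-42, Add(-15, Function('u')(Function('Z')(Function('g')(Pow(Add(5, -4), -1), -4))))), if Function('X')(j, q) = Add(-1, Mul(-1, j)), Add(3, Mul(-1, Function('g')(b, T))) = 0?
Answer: -29946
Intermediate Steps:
Function('g')(b, T) = 3 (Function('g')(b, T) = Add(3, Mul(-1, 0)) = Add(3, 0) = 3)
Function('Z')(l) = Add(-3, Mul(-2, Pow(l, 2))) (Function('Z')(l) = Add(-3, Mul(Mul(l, l), -2)) = Add(-3, Mul(Pow(l, 2), -2)) = Add(-3, Mul(-2, Pow(l, 2))))
Function('u')(L) = Mul(Add(-7, L), Add(-5, L)) (Function('u')(L) = Mul(Add(L, Add(-1, Mul(-1, 4))), Add(L, -7)) = Mul(Add(L, Add(-1, -4)), Add(-7, L)) = Mul(Add(L, -5), Add(-7, L)) = Mul(Add(-5, L), Add(-7, L)) = Mul(Add(-7, L), Add(-5, L)))
Mul(-42, Add(-15, Function('u')(Function('Z')(Function('g')(Pow(Add(5, -4), -1), -4))))) = Mul(-42, Add(-15, Add(35, Pow(Add(-3, Mul(-2, Pow(3, 2))), 2), Mul(-12, Add(-3, Mul(-2, Pow(3, 2))))))) = Mul(-42, Add(-15, Add(35, Pow(Add(-3, Mul(-2, 9)), 2), Mul(-12, Add(-3, Mul(-2, 9)))))) = Mul(-42, Add(-15, Add(35, Pow(Add(-3, -18), 2), Mul(-12, Add(-3, -18))))) = Mul(-42, Add(-15, Add(35, Pow(-21, 2), Mul(-12, -21)))) = Mul(-42, Add(-15, Add(35, 441, 252))) = Mul(-42, Add(-15, 728)) = Mul(-42, 713) = -29946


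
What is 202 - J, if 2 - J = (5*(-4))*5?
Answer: 100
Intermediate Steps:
J = 102 (J = 2 - 5*(-4)*5 = 2 - (-20)*5 = 2 - 1*(-100) = 2 + 100 = 102)
202 - J = 202 - 1*102 = 202 - 102 = 100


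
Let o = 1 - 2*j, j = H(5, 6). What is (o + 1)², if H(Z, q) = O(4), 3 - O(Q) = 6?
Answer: 64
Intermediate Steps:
O(Q) = -3 (O(Q) = 3 - 1*6 = 3 - 6 = -3)
H(Z, q) = -3
j = -3
o = 7 (o = 1 - 2*(-3) = 1 + 6 = 7)
(o + 1)² = (7 + 1)² = 8² = 64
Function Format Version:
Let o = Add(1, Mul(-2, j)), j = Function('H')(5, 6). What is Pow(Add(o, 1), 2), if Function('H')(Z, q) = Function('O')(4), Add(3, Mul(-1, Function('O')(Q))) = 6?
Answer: 64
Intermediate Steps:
Function('O')(Q) = -3 (Function('O')(Q) = Add(3, Mul(-1, 6)) = Add(3, -6) = -3)
Function('H')(Z, q) = -3
j = -3
o = 7 (o = Add(1, Mul(-2, -3)) = Add(1, 6) = 7)
Pow(Add(o, 1), 2) = Pow(Add(7, 1), 2) = Pow(8, 2) = 64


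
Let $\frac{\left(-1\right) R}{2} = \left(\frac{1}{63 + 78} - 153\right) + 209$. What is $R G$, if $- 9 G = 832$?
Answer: $\frac{13140608}{1269} \approx 10355.0$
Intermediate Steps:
$G = - \frac{832}{9}$ ($G = \left(- \frac{1}{9}\right) 832 = - \frac{832}{9} \approx -92.444$)
$R = - \frac{15794}{141}$ ($R = - 2 \left(\left(\frac{1}{63 + 78} - 153\right) + 209\right) = - 2 \left(\left(\frac{1}{141} - 153\right) + 209\right) = - 2 \left(- \frac{21572}{141} + 209\right) = \left(-2\right) \frac{7897}{141} = - \frac{15794}{141} \approx -112.01$)
$R G = \left(- \frac{15794}{141}\right) \left(- \frac{832}{9}\right) = \frac{13140608}{1269}$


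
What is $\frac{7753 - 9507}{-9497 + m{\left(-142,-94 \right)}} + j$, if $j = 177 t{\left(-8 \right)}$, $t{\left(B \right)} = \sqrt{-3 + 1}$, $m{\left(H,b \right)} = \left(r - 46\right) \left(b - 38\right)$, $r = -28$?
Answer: $- \frac{1754}{271} + 177 i \sqrt{2} \approx -6.4723 + 250.32 i$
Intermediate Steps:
$m{\left(H,b \right)} = 2812 - 74 b$ ($m{\left(H,b \right)} = \left(-28 - 46\right) \left(b - 38\right) = - 74 \left(-38 + b\right) = 2812 - 74 b$)
$t{\left(B \right)} = i \sqrt{2}$ ($t{\left(B \right)} = \sqrt{-2} = i \sqrt{2}$)
$j = 177 i \sqrt{2} \approx 250.32 i$
$\frac{7753 - 9507}{-9497 + m{\left(-142,-94 \right)}} + j = \frac{7753 - 9507}{-9497 + \left(2812 - -6956\right)} + 177 i \sqrt{2} = - \frac{1754}{-9497 + \left(2812 + 6956\right)} + 177 i \sqrt{2} = - \frac{1754}{-9497 + 9768} + 177 i \sqrt{2} = - \frac{1754}{271} + 177 i \sqrt{2}$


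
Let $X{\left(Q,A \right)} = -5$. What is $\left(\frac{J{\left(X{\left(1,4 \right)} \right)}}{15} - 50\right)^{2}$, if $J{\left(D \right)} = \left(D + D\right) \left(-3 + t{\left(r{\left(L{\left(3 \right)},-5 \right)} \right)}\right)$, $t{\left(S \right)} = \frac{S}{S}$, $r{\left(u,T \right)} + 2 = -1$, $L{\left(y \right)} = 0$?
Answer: $\frac{21316}{9} \approx 2368.4$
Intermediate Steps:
$r{\left(u,T \right)} = -3$ ($r{\left(u,T \right)} = -2 - 1 = -3$)
$t{\left(S \right)} = 1$
$J{\left(D \right)} = - 4 D$ ($J{\left(D \right)} = \left(D + D\right) \left(-3 + 1\right) = 2 D \left(-2\right) = - 4 D$)
$\left(\frac{J{\left(X{\left(1,4 \right)} \right)}}{15} - 50\right)^{2} = \left(\frac{\left(-4\right) \left(-5\right)}{15} - 50\right)^{2} = \left(20 \cdot \frac{1}{15} - 50\right)^{2} = \left(\frac{4}{3} - 50\right)^{2} = \left(- \frac{146}{3}\right)^{2} = \frac{21316}{9}$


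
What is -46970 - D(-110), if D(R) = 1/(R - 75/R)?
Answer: -112962828/2405 ≈ -46970.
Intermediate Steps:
-46970 - D(-110) = -46970 - (-110)/(-75 + (-110)²) = -46970 - (-110)/(-75 + 12100) = -46970 - (-110)/12025 = -46970 - 1*(-22/2405) = -46970 + 22/2405 = -112962828/2405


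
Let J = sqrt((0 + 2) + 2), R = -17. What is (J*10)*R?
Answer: -340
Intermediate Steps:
J = 2 (J = sqrt(2 + 2) = sqrt(4) = 2)
(J*10)*R = (2*10)*(-17) = 20*(-17) = -340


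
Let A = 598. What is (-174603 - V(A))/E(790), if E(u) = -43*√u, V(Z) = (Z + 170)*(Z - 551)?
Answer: 210699*√790/33970 ≈ 174.33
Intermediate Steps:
V(Z) = (-551 + Z)*(170 + Z) (V(Z) = (170 + Z)*(-551 + Z) = (-551 + Z)*(170 + Z))
(-174603 - V(A))/E(790) = (-174603 - (-93670 + 598² - 381*598))/((-43*√790)) = (-174603 - (-93670 + 357604 - 227838))*(-√790/33970) = (-174603 - 1*36096)*(-√790/33970) = (-174603 - 36096)*(-√790/33970) = -(-210699)*√790/33970 = 210699*√790/33970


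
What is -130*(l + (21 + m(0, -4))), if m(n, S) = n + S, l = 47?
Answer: -8320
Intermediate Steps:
m(n, S) = S + n
-130*(l + (21 + m(0, -4))) = -130*(47 + (21 + (-4 + 0))) = -130*(47 + (21 - 4)) = -130*(47 + 17) = -130*64 = -8320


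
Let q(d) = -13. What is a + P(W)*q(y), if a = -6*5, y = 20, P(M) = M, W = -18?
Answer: 204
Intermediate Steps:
a = -30
a + P(W)*q(y) = -30 - 18*(-13) = -30 + 234 = 204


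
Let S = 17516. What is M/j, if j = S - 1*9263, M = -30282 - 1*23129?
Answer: -53411/8253 ≈ -6.4717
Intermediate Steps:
M = -53411 (M = -30282 - 23129 = -53411)
j = 8253 (j = 17516 - 1*9263 = 17516 - 9263 = 8253)
M/j = -53411/8253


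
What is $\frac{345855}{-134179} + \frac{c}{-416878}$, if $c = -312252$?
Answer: $- \frac{51140839791}{27968136581} \approx -1.8285$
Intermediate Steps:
$\frac{345855}{-134179} + \frac{c}{-416878} = \frac{345855}{-134179} - \frac{312252}{-416878} = 345855 \left(- \frac{1}{134179}\right) - - \frac{156126}{208439} = - \frac{345855}{134179} + \frac{156126}{208439} = - \frac{51140839791}{27968136581}$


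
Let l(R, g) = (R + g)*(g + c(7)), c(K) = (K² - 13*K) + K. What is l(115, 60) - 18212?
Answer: -13837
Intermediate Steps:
c(K) = K² - 12*K
l(R, g) = (-35 + g)*(R + g) (l(R, g) = (R + g)*(g + 7*(-12 + 7)) = (R + g)*(g + 7*(-5)) = (R + g)*(g - 35) = (R + g)*(-35 + g) = (-35 + g)*(R + g))
l(115, 60) - 18212 = (60² - 35*115 - 35*60 + 115*60) - 18212 = (3600 - 4025 - 2100 + 6900) - 18212 = 4375 - 18212 = -13837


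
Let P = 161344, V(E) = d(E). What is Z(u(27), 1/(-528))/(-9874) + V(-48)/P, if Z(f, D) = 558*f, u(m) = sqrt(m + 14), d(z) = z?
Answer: -3/10084 - 279*sqrt(41)/4937 ≈ -0.36215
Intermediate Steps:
u(m) = sqrt(14 + m)
V(E) = E
Z(u(27), 1/(-528))/(-9874) + V(-48)/P = (558*sqrt(14 + 27))/(-9874) - 48/161344 = (558*sqrt(41))*(-1/9874) - 48*1/161344 = -279*sqrt(41)/4937 - 3/10084 = -3/10084 - 279*sqrt(41)/4937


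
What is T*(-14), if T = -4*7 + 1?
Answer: 378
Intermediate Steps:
T = -27 (T = -28 + 1 = -27)
T*(-14) = -27*(-14) = 378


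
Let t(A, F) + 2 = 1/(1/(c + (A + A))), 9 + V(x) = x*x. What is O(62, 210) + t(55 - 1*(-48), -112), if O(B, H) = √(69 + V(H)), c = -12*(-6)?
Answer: 276 + 8*√690 ≈ 486.14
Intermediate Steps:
c = 72
V(x) = -9 + x² (V(x) = -9 + x*x = -9 + x²)
t(A, F) = 70 + 2*A (t(A, F) = -2 + 1/(1/(72 + (A + A))) = -2 + 1/(1/(72 + 2*A)) = -2 + (72 + 2*A) = 70 + 2*A)
O(B, H) = √(60 + H²) (O(B, H) = √(69 + (-9 + H²)) = √(60 + H²))
O(62, 210) + t(55 - 1*(-48), -112) = √(60 + 210²) + (70 + 2*(55 - 1*(-48))) = √(60 + 44100) + (70 + 2*(55 + 48)) = √44160 + (70 + 2*103) = 8*√690 + (70 + 206) = 8*√690 + 276 = 276 + 8*√690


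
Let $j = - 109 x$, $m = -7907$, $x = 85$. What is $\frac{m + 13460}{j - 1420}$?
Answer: $- \frac{5553}{10685} \approx -0.5197$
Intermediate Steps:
$j = -9265$ ($j = \left(-109\right) 85 = -9265$)
$\frac{m + 13460}{j - 1420} = \frac{-7907 + 13460}{-9265 - 1420} = \frac{5553}{-10685} = 5553 \left(- \frac{1}{10685}\right) = - \frac{5553}{10685}$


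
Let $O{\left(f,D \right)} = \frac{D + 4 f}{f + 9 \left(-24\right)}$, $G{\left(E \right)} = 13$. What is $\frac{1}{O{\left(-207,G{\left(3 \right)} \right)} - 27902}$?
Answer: $- \frac{423}{11801731} \approx -3.5842 \cdot 10^{-5}$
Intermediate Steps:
$O{\left(f,D \right)} = \frac{D + 4 f}{-216 + f}$ ($O{\left(f,D \right)} = \frac{D + 4 f}{f - 216} = \frac{D + 4 f}{-216 + f}$)
$\frac{1}{O{\left(-207,G{\left(3 \right)} \right)} - 27902} = \frac{1}{\frac{13 + 4 \left(-207\right)}{-216 - 207} - 27902} = \frac{1}{\frac{13 - 828}{-423} - 27902} = \frac{1}{\left(- \frac{1}{423}\right) \left(-815\right) - 27902} = \frac{1}{\frac{815}{423} - 27902} = \frac{1}{- \frac{11801731}{423}} = - \frac{423}{11801731}$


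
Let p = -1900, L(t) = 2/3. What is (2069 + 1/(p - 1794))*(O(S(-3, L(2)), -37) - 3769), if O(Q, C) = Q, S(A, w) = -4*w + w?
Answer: -28821319335/3694 ≈ -7.8022e+6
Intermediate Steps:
L(t) = ⅔ (L(t) = 2*(⅓) = ⅔)
S(A, w) = -3*w
(2069 + 1/(p - 1794))*(O(S(-3, L(2)), -37) - 3769) = (2069 + 1/(-1900 - 1794))*(-3*⅔ - 3769) = (2069 + 1/(-3694))*(-2 - 3769) = (2069 - 1/3694)*(-3771) = (7642885/3694)*(-3771) = -28821319335/3694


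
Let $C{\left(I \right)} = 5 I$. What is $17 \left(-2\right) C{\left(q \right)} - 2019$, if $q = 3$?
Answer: $-2529$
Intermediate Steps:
$17 \left(-2\right) C{\left(q \right)} - 2019 = 17 \left(-2\right) 5 \cdot 3 - 2019 = \left(-34\right) 15 - 2019 = -510 - 2019 = -2529$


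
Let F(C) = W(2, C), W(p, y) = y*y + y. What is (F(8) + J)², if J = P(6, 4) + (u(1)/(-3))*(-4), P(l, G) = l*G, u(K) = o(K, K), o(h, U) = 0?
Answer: 9216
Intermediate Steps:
u(K) = 0
W(p, y) = y + y² (W(p, y) = y² + y = y + y²)
P(l, G) = G*l
F(C) = C*(1 + C)
J = 24 (J = 4*6 + (0/(-3))*(-4) = 24 + (0*(-⅓))*(-4) = 24 + 0*(-4) = 24 + 0 = 24)
(F(8) + J)² = (8*(1 + 8) + 24)² = (8*9 + 24)² = (72 + 24)² = 96² = 9216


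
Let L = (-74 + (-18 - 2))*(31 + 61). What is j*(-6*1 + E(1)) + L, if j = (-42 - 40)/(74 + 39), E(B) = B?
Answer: -976814/113 ≈ -8644.4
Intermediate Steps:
j = -82/113 ≈ -0.72566
L = -8648 (L = (-74 - 20)*92 = -94*92 = -8648)
j*(-6*1 + E(1)) + L = -82*(-6*1 + 1)/113 - 8648 = -82*(-6 + 1)/113 - 8648 = -82/113*(-5) - 8648 = 410/113 - 8648 = -976814/113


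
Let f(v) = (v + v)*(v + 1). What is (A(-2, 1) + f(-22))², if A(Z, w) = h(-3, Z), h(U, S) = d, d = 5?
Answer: 863041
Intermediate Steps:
h(U, S) = 5
A(Z, w) = 5
f(v) = 2*v*(1 + v) (f(v) = (2*v)*(1 + v) = 2*v*(1 + v))
(A(-2, 1) + f(-22))² = (5 + 2*(-22)*(1 - 22))² = (5 + 2*(-22)*(-21))² = (5 + 924)² = 929² = 863041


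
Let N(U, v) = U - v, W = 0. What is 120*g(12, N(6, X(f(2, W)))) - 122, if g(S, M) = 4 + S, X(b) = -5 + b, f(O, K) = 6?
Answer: 1798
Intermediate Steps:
120*g(12, N(6, X(f(2, W)))) - 122 = 120*(4 + 12) - 122 = 120*16 - 122 = 1920 - 122 = 1798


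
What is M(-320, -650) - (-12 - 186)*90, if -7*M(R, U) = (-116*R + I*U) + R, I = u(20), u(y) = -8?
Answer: 11820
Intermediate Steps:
I = -8
M(R, U) = 8*U/7 + 115*R/7 (M(R, U) = -((-116*R - 8*U) + R)/7 = -(-115*R - 8*U)/7 = 8*U/7 + 115*R/7)
M(-320, -650) - (-12 - 186)*90 = ((8/7)*(-650) + (115/7)*(-320)) - (-12 - 186)*90 = (-5200/7 - 36800/7) - (-198)*90 = -6000 - 1*(-17820) = -6000 + 17820 = 11820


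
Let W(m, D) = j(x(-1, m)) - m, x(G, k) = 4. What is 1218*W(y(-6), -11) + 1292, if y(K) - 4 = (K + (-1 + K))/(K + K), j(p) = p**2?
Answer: 29177/2 ≈ 14589.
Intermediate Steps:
y(K) = 4 + (-1 + 2*K)/(2*K) (y(K) = 4 + (K + (-1 + K))/(K + K) = 4 + (-1 + 2*K)/((2*K)) = 4 + (-1 + 2*K)*(1/(2*K)) = 4 + (-1 + 2*K)/(2*K))
W(m, D) = 16 - m (W(m, D) = 4**2 - m = 16 - m)
1218*W(y(-6), -11) + 1292 = 1218*(16 - (5 - 1/2/(-6))) + 1292 = 1218*(16 - (5 - 1/2*(-1/6))) + 1292 = 1218*(16 - (5 + 1/12)) + 1292 = 1218*(16 - 1*61/12) + 1292 = 1218*(16 - 61/12) + 1292 = 1218*(131/12) + 1292 = 26593/2 + 1292 = 29177/2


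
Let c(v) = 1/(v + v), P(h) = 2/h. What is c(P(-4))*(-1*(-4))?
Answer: -4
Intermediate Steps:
c(v) = 1/(2*v)
c(P(-4))*(-1*(-4)) = (1/(2*((2/(-4)))))*(-1*(-4)) = (1/(2*((2*(-¼)))))*4 = (1/(2*(-½)))*4 = ((½)*(-2))*4 = -1*4 = -4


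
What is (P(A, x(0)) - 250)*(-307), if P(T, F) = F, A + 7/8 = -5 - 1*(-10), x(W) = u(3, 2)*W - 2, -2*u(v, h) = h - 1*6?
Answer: 77364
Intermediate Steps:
u(v, h) = 3 - h/2 (u(v, h) = -(h - 1*6)/2 = -(h - 6)/2 = -(-6 + h)/2 = 3 - h/2)
x(W) = -2 + 2*W (x(W) = (3 - ½*2)*W - 2 = (3 - 1)*W - 2 = 2*W - 2 = -2 + 2*W)
A = 33/8 (A = -7/8 + (-5 - 1*(-10)) = -7/8 + (-5 + 10) = -7/8 + 5 = 33/8 ≈ 4.1250)
(P(A, x(0)) - 250)*(-307) = ((-2 + 2*0) - 250)*(-307) = ((-2 + 0) - 250)*(-307) = (-2 - 250)*(-307) = -252*(-307) = 77364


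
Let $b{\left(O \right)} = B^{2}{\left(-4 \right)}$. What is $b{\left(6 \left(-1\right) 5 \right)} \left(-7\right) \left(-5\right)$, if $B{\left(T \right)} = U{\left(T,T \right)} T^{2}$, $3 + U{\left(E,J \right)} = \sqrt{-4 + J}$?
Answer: $8960 - 107520 i \sqrt{2} \approx 8960.0 - 1.5206 \cdot 10^{5} i$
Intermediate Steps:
$U{\left(E,J \right)} = -3 + \sqrt{-4 + J}$
$B{\left(T \right)} = T^{2} \left(-3 + \sqrt{-4 + T}\right)$ ($B{\left(T \right)} = \left(-3 + \sqrt{-4 + T}\right) T^{2} = T^{2} \left(-3 + \sqrt{-4 + T}\right)$)
$b{\left(O \right)} = \left(-48 + 32 i \sqrt{2}\right)^{2}$ ($b{\left(O \right)} = \left(\left(-4\right)^{2} \left(-3 + \sqrt{-4 - 4}\right)\right)^{2} = \left(16 \left(-3 + \sqrt{-8}\right)\right)^{2} = \left(16 \left(-3 + 2 i \sqrt{2}\right)\right)^{2} = \left(-48 + 32 i \sqrt{2}\right)^{2}$)
$b{\left(6 \left(-1\right) 5 \right)} \left(-7\right) \left(-5\right) = \left(256 - 3072 i \sqrt{2}\right) \left(-7\right) \left(-5\right) = \left(-1792 + 21504 i \sqrt{2}\right) \left(-5\right) = 8960 - 107520 i \sqrt{2}$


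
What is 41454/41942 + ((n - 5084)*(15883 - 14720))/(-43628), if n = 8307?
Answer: -77702349323/914922788 ≈ -84.928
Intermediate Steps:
41454/41942 + ((n - 5084)*(15883 - 14720))/(-43628) = 41454/41942 + ((8307 - 5084)*(15883 - 14720))/(-43628) = 41454*(1/41942) + (3223*1163)*(-1/43628) = 20727/20971 + 3748349*(-1/43628) = 20727/20971 - 3748349/43628 = -77702349323/914922788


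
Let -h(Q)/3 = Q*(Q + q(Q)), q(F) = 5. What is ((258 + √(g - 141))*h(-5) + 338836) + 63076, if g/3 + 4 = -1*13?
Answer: 401912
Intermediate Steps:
g = -51 (g = -12 + 3*(-1*13) = -12 + 3*(-13) = -12 - 39 = -51)
h(Q) = -3*Q*(5 + Q) (h(Q) = -3*Q*(Q + 5) = -3*Q*(5 + Q))
((258 + √(g - 141))*h(-5) + 338836) + 63076 = ((258 + √(-51 - 141))*(-3*(-5)*(5 - 5)) + 338836) + 63076 = ((258 + √(-192))*(-3*(-5)*0) + 338836) + 63076 = ((258 + 8*I*√3)*0 + 338836) + 63076 = (0 + 338836) + 63076 = 338836 + 63076 = 401912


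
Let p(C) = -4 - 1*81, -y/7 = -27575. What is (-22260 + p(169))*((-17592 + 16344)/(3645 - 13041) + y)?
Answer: -3377193782255/783 ≈ -4.3131e+9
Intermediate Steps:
y = 193025 (y = -7*(-27575) = 193025)
p(C) = -85 (p(C) = -4 - 81 = -85)
(-22260 + p(169))*((-17592 + 16344)/(3645 - 13041) + y) = (-22260 - 85)*((-17592 + 16344)/(3645 - 13041) + 193025) = -22345*(-1248/(-9396) + 193025) = -22345*(-1248*(-1/9396) + 193025) = -22345*(104/783 + 193025) = -22345*151138679/783 = -3377193782255/783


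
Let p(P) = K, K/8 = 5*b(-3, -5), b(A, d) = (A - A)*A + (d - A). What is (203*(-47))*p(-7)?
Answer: 763280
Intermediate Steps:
b(A, d) = d - A (b(A, d) = 0*A + (d - A) = 0 + (d - A) = d - A)
K = -80 (K = 8*(5*(-5 - 1*(-3))) = 8*(5*(-5 + 3)) = 8*(5*(-2)) = 8*(-10) = -80)
p(P) = -80
(203*(-47))*p(-7) = (203*(-47))*(-80) = -9541*(-80) = 763280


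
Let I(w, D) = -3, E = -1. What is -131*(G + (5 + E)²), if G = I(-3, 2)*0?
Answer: -2096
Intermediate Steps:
G = 0 (G = -3*0 = 0)
-131*(G + (5 + E)²) = -131*(0 + (5 - 1)²) = -131*(0 + 4²) = -131*(0 + 16) = -131*16 = -2096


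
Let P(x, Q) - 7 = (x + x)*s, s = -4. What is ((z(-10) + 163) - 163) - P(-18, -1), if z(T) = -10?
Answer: -161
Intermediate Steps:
P(x, Q) = 7 - 8*x (P(x, Q) = 7 + (x + x)*(-4) = 7 + (2*x)*(-4) = 7 - 8*x)
((z(-10) + 163) - 163) - P(-18, -1) = ((-10 + 163) - 163) - (7 - 8*(-18)) = (153 - 163) - (7 + 144) = -10 - 1*151 = -10 - 151 = -161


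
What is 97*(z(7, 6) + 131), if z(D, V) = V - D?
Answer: 12610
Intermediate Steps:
97*(z(7, 6) + 131) = 97*((6 - 1*7) + 131) = 97*((6 - 7) + 131) = 97*(-1 + 131) = 97*130 = 12610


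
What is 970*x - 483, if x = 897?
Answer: 869607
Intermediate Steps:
970*x - 483 = 970*897 - 483 = 870090 - 483 = 869607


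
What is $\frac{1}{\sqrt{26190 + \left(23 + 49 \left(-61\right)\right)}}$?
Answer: $\frac{\sqrt{5806}}{11612} \approx 0.0065619$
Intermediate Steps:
$\frac{1}{\sqrt{26190 + \left(23 + 49 \left(-61\right)\right)}} = \frac{1}{\sqrt{26190 + \left(23 - 2989\right)}} = \frac{1}{\sqrt{26190 - 2966}} = \frac{1}{\sqrt{23224}} = \frac{1}{2 \sqrt{5806}} = \frac{\sqrt{5806}}{11612}$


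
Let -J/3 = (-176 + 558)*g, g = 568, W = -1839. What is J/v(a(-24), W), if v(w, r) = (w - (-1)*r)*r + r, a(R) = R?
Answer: -108488/570703 ≈ -0.19010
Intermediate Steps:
v(w, r) = r + r*(r + w) (v(w, r) = (w + r)*r + r = (r + w)*r + r = r*(r + w) + r = r + r*(r + w))
J = -650928 (J = -3*(-176 + 558)*568 = -1146*568 = -3*216976 = -650928)
J/v(a(-24), W) = -650928*(-1/(1839*(1 - 1839 - 24))) = -650928/((-1839*(-1862))) = -650928/3424218 = -650928*1/3424218 = -108488/570703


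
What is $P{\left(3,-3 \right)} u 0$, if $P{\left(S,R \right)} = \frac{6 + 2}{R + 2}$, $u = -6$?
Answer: $0$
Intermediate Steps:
$P{\left(S,R \right)} = \frac{8}{2 + R}$
$P{\left(3,-3 \right)} u 0 = \frac{8}{2 - 3} \left(-6\right) 0 = \frac{8}{-1} \left(-6\right) 0 = 8 \left(-1\right) \left(-6\right) 0 = \left(-8\right) \left(-6\right) 0 = 48 \cdot 0 = 0$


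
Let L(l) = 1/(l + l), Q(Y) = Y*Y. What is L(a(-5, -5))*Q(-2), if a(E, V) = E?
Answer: -⅖ ≈ -0.40000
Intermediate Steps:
Q(Y) = Y²
L(l) = 1/(2*l)
L(a(-5, -5))*Q(-2) = ((½)/(-5))*(-2)² = ((½)*(-⅕))*4 = -⅒*4 = -⅖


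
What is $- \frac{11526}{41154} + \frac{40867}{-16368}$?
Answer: $- \frac{311749681}{112268112} \approx -2.7768$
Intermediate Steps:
$- \frac{11526}{41154} + \frac{40867}{-16368} = \left(-11526\right) \frac{1}{41154} + 40867 \left(- \frac{1}{16368}\right) = - \frac{1921}{6859} - \frac{40867}{16368} = - \frac{311749681}{112268112}$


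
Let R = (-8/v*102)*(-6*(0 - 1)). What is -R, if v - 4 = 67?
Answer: 4896/71 ≈ 68.958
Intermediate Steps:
v = 71 (v = 4 + 67 = 71)
R = -4896/71 (R = (-8/71*102)*(-6*(0 - 1)) = (-8*1/71*102)*(-6*(-1)) = -8/71*102*6 = -816/71*6 = -4896/71 ≈ -68.958)
-R = -1*(-4896/71) = 4896/71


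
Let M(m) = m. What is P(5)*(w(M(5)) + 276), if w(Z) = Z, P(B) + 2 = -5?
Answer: -1967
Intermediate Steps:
P(B) = -7 (P(B) = -2 - 5 = -7)
P(5)*(w(M(5)) + 276) = -7*(5 + 276) = -7*281 = -1967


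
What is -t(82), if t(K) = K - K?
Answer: 0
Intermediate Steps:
t(K) = 0
-t(82) = -1*0 = 0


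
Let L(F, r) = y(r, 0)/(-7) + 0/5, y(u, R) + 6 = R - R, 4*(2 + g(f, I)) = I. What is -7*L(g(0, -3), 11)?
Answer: -6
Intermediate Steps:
g(f, I) = -2 + I/4
y(u, R) = -6 (y(u, R) = -6 + (R - R) = -6 + 0 = -6)
L(F, r) = 6/7 (L(F, r) = -6/(-7) + 0/5 = -6*(-⅐) + 0*(⅕) = 6/7 + 0 = 6/7)
-7*L(g(0, -3), 11) = -7*6/7 = -6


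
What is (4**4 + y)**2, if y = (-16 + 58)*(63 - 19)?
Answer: 4426816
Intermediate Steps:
y = 1848 (y = 42*44 = 1848)
(4**4 + y)**2 = (4**4 + 1848)**2 = (256 + 1848)**2 = 2104**2 = 4426816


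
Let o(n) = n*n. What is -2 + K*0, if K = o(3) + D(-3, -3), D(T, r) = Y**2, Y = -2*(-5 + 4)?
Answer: -2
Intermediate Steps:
Y = 2 (Y = -2*(-1) = 2)
D(T, r) = 4 (D(T, r) = 2**2 = 4)
o(n) = n**2
K = 13 (K = 3**2 + 4 = 9 + 4 = 13)
-2 + K*0 = -2 + 13*0 = -2 + 0 = -2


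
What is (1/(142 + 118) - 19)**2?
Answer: 24393721/67600 ≈ 360.85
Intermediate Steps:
(1/(142 + 118) - 19)**2 = (1/260 - 19)**2 = (-4939/260)**2 = 24393721/67600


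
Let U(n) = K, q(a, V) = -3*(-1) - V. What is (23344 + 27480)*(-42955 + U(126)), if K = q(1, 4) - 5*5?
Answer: -2184466344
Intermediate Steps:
q(a, V) = 3 - V
K = -26 (K = (3 - 1*4) - 5*5 = (3 - 4) - 25 = -1 - 25 = -26)
U(n) = -26
(23344 + 27480)*(-42955 + U(126)) = (23344 + 27480)*(-42955 - 26) = 50824*(-42981) = -2184466344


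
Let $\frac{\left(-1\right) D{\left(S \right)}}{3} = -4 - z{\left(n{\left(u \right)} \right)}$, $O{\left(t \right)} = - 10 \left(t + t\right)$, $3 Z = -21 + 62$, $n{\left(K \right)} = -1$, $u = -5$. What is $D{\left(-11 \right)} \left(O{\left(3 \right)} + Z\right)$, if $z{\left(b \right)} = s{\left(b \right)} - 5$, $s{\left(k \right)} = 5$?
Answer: $-556$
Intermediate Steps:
$Z = \frac{41}{3}$ ($Z = \frac{-21 + 62}{3} = \frac{1}{3} \cdot 41 = \frac{41}{3} \approx 13.667$)
$z{\left(b \right)} = 0$ ($z{\left(b \right)} = 5 - 5 = 0$)
$O{\left(t \right)} = - 20 t$ ($O{\left(t \right)} = - 10 \cdot 2 t = - 20 t$)
$D{\left(S \right)} = 12$ ($D{\left(S \right)} = - 3 \left(-4 - 0\right) = - 3 \left(-4 + 0\right) = \left(-3\right) \left(-4\right) = 12$)
$D{\left(-11 \right)} \left(O{\left(3 \right)} + Z\right) = 12 \left(\left(-20\right) 3 + \frac{41}{3}\right) = 12 \left(-60 + \frac{41}{3}\right) = 12 \left(- \frac{139}{3}\right) = -556$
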